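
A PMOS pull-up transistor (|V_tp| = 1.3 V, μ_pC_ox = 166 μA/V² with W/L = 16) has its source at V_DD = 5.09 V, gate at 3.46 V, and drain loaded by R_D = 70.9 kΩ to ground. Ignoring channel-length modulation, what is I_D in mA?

V_SG = V_DD − V_G = 5.09 − 3.46 = 1.63 V, so V_ov = 1.63 − 1.3 = 0.33 V.
k_p = μ_pC_ox · (W/L) = 2.656 mA/V².
Assume saturation: I_D = ½ k_p V_ov² = 0.5 × 2.656 × 0.33² = 0.145 mA, giving V_SD = V_DD − I_D R_D = 5.09 − 0.145 × 70.9 = -5.16 V.
But -5.16 V < V_ov = 0.33 V, so the device is actually in triode.
In triode I_D = k_p[V_ov V_SD − ½ V_SD²] and I_D = (V_DD − V_SD)/R_D. Equating: 94.2 V_SD² − 63.14 V_SD + 5.09 = 0, giving V_SD = 0.0937 V (the root below V_ov).
I_D = (5.09 − 0.0937) / 70.9 = 0.0705 mA.

I_D = 0.0705 mA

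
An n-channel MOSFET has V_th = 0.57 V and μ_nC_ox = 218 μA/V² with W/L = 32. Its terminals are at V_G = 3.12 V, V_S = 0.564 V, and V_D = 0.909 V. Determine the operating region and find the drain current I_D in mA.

V_GS = V_G − V_S = 3.12 − 0.564 = 2.56 V; V_DS = V_D − V_S = 0.909 − 0.564 = 0.345 V.
k_n = μ_nC_ox · (W/L) = 6.976 mA/V².
V_ov = V_GS − V_th = 2.56 − 0.57 = 1.99 V.
Since V_DS = 0.345 V < V_ov = 1.99 V, the device is in the triode region.
I_D = k_n [V_ov · V_DS − ½ V_DS²] = 6.976 × [1.99 × 0.345 − 0.5 × 0.345²] = 4.36 mA.

Triode; I_D = 4.36 mA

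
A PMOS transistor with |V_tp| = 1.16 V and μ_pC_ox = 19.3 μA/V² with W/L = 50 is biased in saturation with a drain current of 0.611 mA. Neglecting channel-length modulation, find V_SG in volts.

k_p = μ_pC_ox · (W/L) = 0.965 mA/V².
In saturation I_D = ½ k_p (V_SG − |V_tp|)², so V_SG − |V_tp| = √(2 I_D / k_p) = √(2 × 0.611 / 0.965) = 1.13 V.
V_SG = 1.16 + 1.13 = 2.29 V.

V_SG = 2.29 V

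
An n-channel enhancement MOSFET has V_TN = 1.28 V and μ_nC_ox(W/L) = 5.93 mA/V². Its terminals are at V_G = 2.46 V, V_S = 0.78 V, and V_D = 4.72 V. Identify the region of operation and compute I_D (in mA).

V_GS = V_G − V_S = 2.46 − 0.78 = 1.68 V; V_DS = V_D − V_S = 4.72 − 0.78 = 3.94 V.
V_ov = V_GS − V_TN = 1.68 − 1.28 = 0.4 V.
Since V_DS = 3.94 V ≥ V_ov = 0.4 V, the device is in saturation.
I_D = ½ k_n V_ov² = 0.5 × 5.93 × 0.4² = 0.474 mA.

Saturation; I_D = 0.474 mA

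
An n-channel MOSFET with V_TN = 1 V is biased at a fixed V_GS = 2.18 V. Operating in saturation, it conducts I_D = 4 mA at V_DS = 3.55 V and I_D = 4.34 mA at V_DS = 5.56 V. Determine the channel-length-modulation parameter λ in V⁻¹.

With V_GS fixed, I_D ∝ (1 + λ V_DS) in saturation, so I_D2/I_D1 = (1 + λ V_DS2)/(1 + λ V_DS1).
4.34/4 = 1.085 = (1 + 5.56 λ)/(1 + 3.55 λ).
Solving: λ (I_D1 V_DS2 − I_D2 V_DS1) = I_D2 − I_D1, so λ = (4.34 − 4) / (4 × 5.56 − 4.34 × 3.55) = 0.34 / 6.83 = 0.0498 V⁻¹.

λ = 0.0498 V⁻¹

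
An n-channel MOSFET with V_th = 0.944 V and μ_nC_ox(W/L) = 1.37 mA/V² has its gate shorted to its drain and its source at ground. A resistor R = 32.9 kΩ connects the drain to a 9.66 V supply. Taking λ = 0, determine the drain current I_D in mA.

With gate tied to drain, V_GS = V_DS ≥ V_GS − V_th, so the device is in saturation.
KCL at the drain: ½ k_n (V_GS − V_th)² = (V_DD − V_GS)/R.
Let x = V_GS − 0.944. Then 22.5 x² + x − 8.716 = 0, giving x = 0.6 V (positive root), so V_GS = 1.54 V.
I_D = (V_DD − V_GS)/R = (9.66 − 1.54) / 32.9 = 0.247 mA.

I_D = 0.247 mA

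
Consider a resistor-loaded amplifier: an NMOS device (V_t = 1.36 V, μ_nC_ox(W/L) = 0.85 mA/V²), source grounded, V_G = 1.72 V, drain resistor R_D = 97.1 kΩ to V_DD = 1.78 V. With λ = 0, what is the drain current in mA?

V_GS = V_G = 1.72 V, so V_ov = 1.72 − 1.36 = 0.36 V.
Assume saturation: I_D = ½ k_n V_ov² = 0.5 × 0.85 × 0.36² = 0.0551 mA, giving V_DS = V_DD − I_D R_D = 1.78 − 0.0551 × 97.1 = -3.57 V.
But -3.57 V < V_ov = 0.36 V, so the device is actually in triode.
In triode I_D = k_n[V_ov V_DS − ½ V_DS²] and I_D = (V_DD − V_DS)/R_D. Equating: 41.3 V_DS² − 30.71 V_DS + 1.78 = 0, giving V_DS = 0.0633 V (the root below V_ov).
I_D = (1.78 − 0.0633) / 97.1 = 0.0177 mA.

I_D = 0.0177 mA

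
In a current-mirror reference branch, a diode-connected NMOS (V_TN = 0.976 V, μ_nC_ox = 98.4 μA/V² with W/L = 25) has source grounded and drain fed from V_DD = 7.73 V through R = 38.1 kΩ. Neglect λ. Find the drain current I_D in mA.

With gate tied to drain, V_GS = V_DS ≥ V_GS − V_TN, so the device is in saturation.
k_n = μ_nC_ox · (W/L) = 2.46 mA/V².
KCL at the drain: ½ k_n (V_GS − V_TN)² = (V_DD − V_GS)/R.
Let x = V_GS − 0.976. Then 46.9 x² + x − 6.754 = 0, giving x = 0.369 V (positive root), so V_GS = 1.35 V.
I_D = (V_DD − V_GS)/R = (7.73 − 1.35) / 38.1 = 0.168 mA.

I_D = 0.168 mA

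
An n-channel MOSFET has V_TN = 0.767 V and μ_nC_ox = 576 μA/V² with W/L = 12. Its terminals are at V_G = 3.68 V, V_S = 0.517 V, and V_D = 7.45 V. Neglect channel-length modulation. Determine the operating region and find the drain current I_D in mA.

V_GS = V_G − V_S = 3.68 − 0.517 = 3.16 V; V_DS = V_D − V_S = 7.45 − 0.517 = 6.93 V.
k_n = μ_nC_ox · (W/L) = 6.912 mA/V².
V_ov = V_GS − V_TN = 3.16 − 0.767 = 2.4 V.
Since V_DS = 6.93 V ≥ V_ov = 2.4 V, the device is in saturation.
I_D = ½ k_n V_ov² = 0.5 × 6.912 × 2.4² = 19.8 mA.

Saturation; I_D = 19.8 mA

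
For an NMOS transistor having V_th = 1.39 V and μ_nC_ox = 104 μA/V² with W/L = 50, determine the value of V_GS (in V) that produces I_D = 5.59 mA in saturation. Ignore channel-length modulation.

k_n = μ_nC_ox · (W/L) = 5.2 mA/V².
In saturation I_D = ½ k_n (V_GS − V_th)², so V_GS − V_th = √(2 I_D / k_n) = √(2 × 5.59 / 5.2) = 1.47 V.
V_GS = 1.39 + 1.47 = 2.86 V.

V_GS = 2.86 V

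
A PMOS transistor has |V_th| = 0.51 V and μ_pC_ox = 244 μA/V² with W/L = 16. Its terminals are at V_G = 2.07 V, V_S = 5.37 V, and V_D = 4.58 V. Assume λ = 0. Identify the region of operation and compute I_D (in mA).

V_SG = V_S − V_G = 5.37 − 2.07 = 3.3 V; V_SD = V_S − V_D = 5.37 − 4.58 = 0.79 V.
k_p = μ_pC_ox · (W/L) = 3.904 mA/V².
V_ov = V_SG − |V_th| = 3.3 − 0.51 = 2.79 V.
Since V_SD = 0.79 V < V_ov = 2.79 V, the device is in the triode region.
I_D = k_p [V_ov · V_SD − ½ V_SD²] = 3.904 × [2.79 × 0.79 − 0.5 × 0.79²] = 7.39 mA.

Triode; I_D = 7.39 mA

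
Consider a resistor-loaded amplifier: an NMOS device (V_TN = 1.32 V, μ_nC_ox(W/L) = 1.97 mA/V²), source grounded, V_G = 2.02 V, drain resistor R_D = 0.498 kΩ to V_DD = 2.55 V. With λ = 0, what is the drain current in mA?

V_GS = V_G = 2.02 V, so V_ov = 2.02 − 1.32 = 0.7 V.
Assume saturation: I_D = ½ k_n V_ov² = 0.5 × 1.97 × 0.7² = 0.483 mA, giving V_DS = V_DD − I_D R_D = 2.55 − 0.483 × 0.498 = 2.31 V.
V_DS = 2.31 V ≥ V_ov = 0.7 V, confirming saturation.

I_D = 0.483 mA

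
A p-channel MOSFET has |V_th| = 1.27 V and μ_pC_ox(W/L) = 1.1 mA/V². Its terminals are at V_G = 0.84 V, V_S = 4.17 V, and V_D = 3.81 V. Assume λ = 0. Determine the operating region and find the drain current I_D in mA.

Triode; I_D = 0.744 mA

V_SG = V_S − V_G = 4.17 − 0.84 = 3.33 V; V_SD = V_S − V_D = 4.17 − 3.81 = 0.36 V.
V_ov = V_SG − |V_th| = 3.33 − 1.27 = 2.06 V.
Since V_SD = 0.36 V < V_ov = 2.06 V, the device is in the triode region.
I_D = k_p [V_ov · V_SD − ½ V_SD²] = 1.1 × [2.06 × 0.36 − 0.5 × 0.36²] = 0.744 mA.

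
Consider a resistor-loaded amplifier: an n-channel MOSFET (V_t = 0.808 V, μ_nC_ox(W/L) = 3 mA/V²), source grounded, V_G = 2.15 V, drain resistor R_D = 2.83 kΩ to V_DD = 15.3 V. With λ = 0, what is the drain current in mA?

V_GS = V_G = 2.15 V, so V_ov = 2.15 − 0.808 = 1.34 V.
Assume saturation: I_D = ½ k_n V_ov² = 0.5 × 3 × 1.34² = 2.7 mA, giving V_DS = V_DD − I_D R_D = 15.3 − 2.7 × 2.83 = 7.65 V.
V_DS = 7.65 V ≥ V_ov = 1.34 V, confirming saturation.

I_D = 2.70 mA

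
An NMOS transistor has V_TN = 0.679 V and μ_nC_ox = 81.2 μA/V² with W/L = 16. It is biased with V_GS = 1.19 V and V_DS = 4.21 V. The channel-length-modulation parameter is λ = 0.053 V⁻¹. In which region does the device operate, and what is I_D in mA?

k_n = μ_nC_ox · (W/L) = 1.299 mA/V².
V_ov = V_GS − V_TN = 1.19 − 0.679 = 0.511 V.
Since V_DS = 4.21 V ≥ V_ov = 0.511 V, the device is in saturation.
I_D = ½ k_n V_ov² (1 + λ V_DS) = 0.5 × 1.299 × 0.511² × (1 + 0.053 × 4.21) = 0.207 mA.

Saturation; I_D = 0.207 mA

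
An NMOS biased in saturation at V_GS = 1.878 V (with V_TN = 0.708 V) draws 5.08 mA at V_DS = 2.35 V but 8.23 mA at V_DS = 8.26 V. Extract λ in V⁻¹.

λ = 0.139 V⁻¹

With V_GS fixed, I_D ∝ (1 + λ V_DS) in saturation, so I_D2/I_D1 = (1 + λ V_DS2)/(1 + λ V_DS1).
8.23/5.08 = 1.62 = (1 + 8.26 λ)/(1 + 2.35 λ).
Solving: λ (I_D1 V_DS2 − I_D2 V_DS1) = I_D2 − I_D1, so λ = (8.23 − 5.08) / (5.08 × 8.26 − 8.23 × 2.35) = 3.15 / 22.6 = 0.139 V⁻¹.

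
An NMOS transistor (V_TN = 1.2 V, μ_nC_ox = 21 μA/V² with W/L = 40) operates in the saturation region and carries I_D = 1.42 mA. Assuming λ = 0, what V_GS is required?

V_GS = 3.04 V

k_n = μ_nC_ox · (W/L) = 0.84 mA/V².
In saturation I_D = ½ k_n (V_GS − V_TN)², so V_GS − V_TN = √(2 I_D / k_n) = √(2 × 1.42 / 0.84) = 1.84 V.
V_GS = 1.2 + 1.84 = 3.04 V.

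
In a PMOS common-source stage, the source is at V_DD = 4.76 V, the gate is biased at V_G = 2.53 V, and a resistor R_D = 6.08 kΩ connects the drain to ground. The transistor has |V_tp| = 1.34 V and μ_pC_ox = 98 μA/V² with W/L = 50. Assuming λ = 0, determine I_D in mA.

I_D = 0.751 mA

V_SG = V_DD − V_G = 4.76 − 2.53 = 2.23 V, so V_ov = 2.23 − 1.34 = 0.89 V.
k_p = μ_pC_ox · (W/L) = 4.9 mA/V².
Assume saturation: I_D = ½ k_p V_ov² = 0.5 × 4.9 × 0.89² = 1.94 mA, giving V_SD = V_DD − I_D R_D = 4.76 − 1.94 × 6.08 = -7.04 V.
But -7.04 V < V_ov = 0.89 V, so the device is actually in triode.
In triode I_D = k_p[V_ov V_SD − ½ V_SD²] and I_D = (V_DD − V_SD)/R_D. Equating: 14.9 V_SD² − 27.51 V_SD + 4.76 = 0, giving V_SD = 0.193 V (the root below V_ov).
I_D = (4.76 − 0.193) / 6.08 = 0.751 mA.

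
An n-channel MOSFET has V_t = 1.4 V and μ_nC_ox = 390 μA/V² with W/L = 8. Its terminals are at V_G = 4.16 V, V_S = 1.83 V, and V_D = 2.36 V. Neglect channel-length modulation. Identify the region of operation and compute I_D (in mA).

V_GS = V_G − V_S = 4.16 − 1.83 = 2.33 V; V_DS = V_D − V_S = 2.36 − 1.83 = 0.53 V.
k_n = μ_nC_ox · (W/L) = 3.12 mA/V².
V_ov = V_GS − V_t = 2.33 − 1.4 = 0.93 V.
Since V_DS = 0.53 V < V_ov = 0.93 V, the device is in the triode region.
I_D = k_n [V_ov · V_DS − ½ V_DS²] = 3.12 × [0.93 × 0.53 − 0.5 × 0.53²] = 1.1 mA.

Triode; I_D = 1.10 mA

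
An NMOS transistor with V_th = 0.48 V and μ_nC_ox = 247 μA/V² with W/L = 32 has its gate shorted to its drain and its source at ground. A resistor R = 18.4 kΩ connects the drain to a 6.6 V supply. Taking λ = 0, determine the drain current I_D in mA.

With gate tied to drain, V_GS = V_DS ≥ V_GS − V_th, so the device is in saturation.
k_n = μ_nC_ox · (W/L) = 7.904 mA/V².
KCL at the drain: ½ k_n (V_GS − V_th)² = (V_DD − V_GS)/R.
Let x = V_GS − 0.48. Then 72.7 x² + x − 6.12 = 0, giving x = 0.283 V (positive root), so V_GS = 0.763 V.
I_D = (V_DD − V_GS)/R = (6.6 − 0.763) / 18.4 = 0.317 mA.

I_D = 0.317 mA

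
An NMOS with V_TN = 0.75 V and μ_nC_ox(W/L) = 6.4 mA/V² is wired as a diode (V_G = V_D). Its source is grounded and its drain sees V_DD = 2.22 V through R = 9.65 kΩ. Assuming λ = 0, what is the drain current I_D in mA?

I_D = 0.131 mA

With gate tied to drain, V_GS = V_DS ≥ V_GS − V_TN, so the device is in saturation.
KCL at the drain: ½ k_n (V_GS − V_TN)² = (V_DD − V_GS)/R.
Let x = V_GS − 0.75. Then 30.9 x² + x − 1.47 = 0, giving x = 0.203 V (positive root), so V_GS = 0.953 V.
I_D = (V_DD − V_GS)/R = (2.22 − 0.953) / 9.65 = 0.131 mA.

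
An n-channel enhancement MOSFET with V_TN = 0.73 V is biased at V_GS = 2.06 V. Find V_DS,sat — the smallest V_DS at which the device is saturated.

V_DS,sat = 1.33 V

The boundary between triode and saturation is V_DS = V_GS − V_TN = V_ov.
V_ov = 2.06 − 0.73 = 1.33 V.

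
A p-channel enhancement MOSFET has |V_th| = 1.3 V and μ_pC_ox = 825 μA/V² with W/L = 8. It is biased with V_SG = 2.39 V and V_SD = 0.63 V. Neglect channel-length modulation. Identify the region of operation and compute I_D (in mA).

Triode; I_D = 3.22 mA

k_p = μ_pC_ox · (W/L) = 6.6 mA/V².
V_ov = V_SG − |V_th| = 2.39 − 1.3 = 1.09 V.
Since V_SD = 0.63 V < V_ov = 1.09 V, the device is in the triode region.
I_D = k_p [V_ov · V_SD − ½ V_SD²] = 6.6 × [1.09 × 0.63 − 0.5 × 0.63²] = 3.22 mA.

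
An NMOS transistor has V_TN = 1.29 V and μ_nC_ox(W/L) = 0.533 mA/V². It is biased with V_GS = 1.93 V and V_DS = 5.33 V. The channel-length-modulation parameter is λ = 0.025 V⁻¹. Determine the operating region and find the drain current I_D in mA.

V_ov = V_GS − V_TN = 1.93 − 1.29 = 0.64 V.
Since V_DS = 5.33 V ≥ V_ov = 0.64 V, the device is in saturation.
I_D = ½ k_n V_ov² (1 + λ V_DS) = 0.5 × 0.533 × 0.64² × (1 + 0.025 × 5.33) = 0.124 mA.

Saturation; I_D = 0.124 mA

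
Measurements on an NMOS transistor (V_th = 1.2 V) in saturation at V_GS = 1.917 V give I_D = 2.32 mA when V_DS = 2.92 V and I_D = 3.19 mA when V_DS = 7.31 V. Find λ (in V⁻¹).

λ = 0.114 V⁻¹

With V_GS fixed, I_D ∝ (1 + λ V_DS) in saturation, so I_D2/I_D1 = (1 + λ V_DS2)/(1 + λ V_DS1).
3.19/2.32 = 1.375 = (1 + 7.31 λ)/(1 + 2.92 λ).
Solving: λ (I_D1 V_DS2 − I_D2 V_DS1) = I_D2 − I_D1, so λ = (3.19 − 2.32) / (2.32 × 7.31 − 3.19 × 2.92) = 0.87 / 7.64 = 0.114 V⁻¹.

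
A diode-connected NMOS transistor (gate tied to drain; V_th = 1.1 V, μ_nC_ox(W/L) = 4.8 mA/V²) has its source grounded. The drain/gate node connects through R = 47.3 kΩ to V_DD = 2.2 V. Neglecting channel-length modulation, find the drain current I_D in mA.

With gate tied to drain, V_GS = V_DS ≥ V_GS − V_th, so the device is in saturation.
KCL at the drain: ½ k_n (V_GS − V_th)² = (V_DD − V_GS)/R.
Let x = V_GS − 1.1. Then 114 x² + x − 1.1 = 0, giving x = 0.0941 V (positive root), so V_GS = 1.19 V.
I_D = (V_DD − V_GS)/R = (2.2 − 1.19) / 47.3 = 0.0213 mA.

I_D = 0.0213 mA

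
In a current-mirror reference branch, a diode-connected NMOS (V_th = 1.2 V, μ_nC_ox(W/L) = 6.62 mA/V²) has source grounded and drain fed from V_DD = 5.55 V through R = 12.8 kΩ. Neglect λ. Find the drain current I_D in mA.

With gate tied to drain, V_GS = V_DS ≥ V_GS − V_th, so the device is in saturation.
KCL at the drain: ½ k_n (V_GS − V_th)² = (V_DD − V_GS)/R.
Let x = V_GS − 1.2. Then 42.4 x² + x − 4.35 = 0, giving x = 0.309 V (positive root), so V_GS = 1.51 V.
I_D = (V_DD − V_GS)/R = (5.55 − 1.51) / 12.8 = 0.316 mA.

I_D = 0.316 mA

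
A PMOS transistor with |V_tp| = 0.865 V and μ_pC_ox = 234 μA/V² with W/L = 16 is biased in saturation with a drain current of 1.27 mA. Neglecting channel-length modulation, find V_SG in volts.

k_p = μ_pC_ox · (W/L) = 3.744 mA/V².
In saturation I_D = ½ k_p (V_SG − |V_tp|)², so V_SG − |V_tp| = √(2 I_D / k_p) = √(2 × 1.27 / 3.744) = 0.824 V.
V_SG = 0.865 + 0.824 = 1.69 V.

V_SG = 1.69 V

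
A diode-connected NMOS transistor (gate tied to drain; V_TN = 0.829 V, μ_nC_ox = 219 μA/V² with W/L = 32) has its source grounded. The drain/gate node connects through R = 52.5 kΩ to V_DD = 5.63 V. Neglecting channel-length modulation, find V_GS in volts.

With gate tied to drain, V_GS = V_DS ≥ V_GS − V_TN, so the device is in saturation.
k_n = μ_nC_ox · (W/L) = 7.008 mA/V².
KCL at the drain: ½ k_n (V_GS − V_TN)² = (V_DD − V_GS)/R.
Let x = V_GS − 0.829. Then 184 x² + x − 4.801 = 0, giving x = 0.159 V (positive root), so V_GS = 0.988 V.
I_D = (V_DD − V_GS)/R = (5.63 − 0.988) / 52.5 = 0.0884 mA.

V_GS = 0.988 V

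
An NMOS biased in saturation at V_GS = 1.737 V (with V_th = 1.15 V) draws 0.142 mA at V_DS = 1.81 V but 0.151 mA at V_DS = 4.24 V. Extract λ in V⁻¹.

With V_GS fixed, I_D ∝ (1 + λ V_DS) in saturation, so I_D2/I_D1 = (1 + λ V_DS2)/(1 + λ V_DS1).
0.151/0.142 = 1.063 = (1 + 4.24 λ)/(1 + 1.81 λ).
Solving: λ (I_D1 V_DS2 − I_D2 V_DS1) = I_D2 − I_D1, so λ = (0.151 − 0.142) / (0.142 × 4.24 − 0.151 × 1.81) = 0.009 / 0.329 = 0.0274 V⁻¹.

λ = 0.0274 V⁻¹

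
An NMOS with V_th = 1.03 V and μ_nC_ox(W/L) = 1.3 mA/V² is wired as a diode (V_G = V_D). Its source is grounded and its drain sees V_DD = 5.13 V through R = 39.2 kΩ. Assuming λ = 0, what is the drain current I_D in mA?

With gate tied to drain, V_GS = V_DS ≥ V_GS − V_th, so the device is in saturation.
KCL at the drain: ½ k_n (V_GS − V_th)² = (V_DD − V_GS)/R.
Let x = V_GS − 1.03. Then 25.5 x² + x − 4.1 = 0, giving x = 0.382 V (positive root), so V_GS = 1.41 V.
I_D = (V_DD − V_GS)/R = (5.13 − 1.41) / 39.2 = 0.0948 mA.

I_D = 0.0948 mA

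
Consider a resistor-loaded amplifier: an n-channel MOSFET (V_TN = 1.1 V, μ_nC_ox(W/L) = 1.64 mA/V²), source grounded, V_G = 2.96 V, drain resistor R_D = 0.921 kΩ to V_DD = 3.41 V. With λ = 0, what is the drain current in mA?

V_GS = V_G = 2.96 V, so V_ov = 2.96 − 1.1 = 1.86 V.
Assume saturation: I_D = ½ k_n V_ov² = 0.5 × 1.64 × 1.86² = 2.84 mA, giving V_DS = V_DD − I_D R_D = 3.41 − 2.84 × 0.921 = 0.797 V.
But 0.797 V < V_ov = 1.86 V, so the device is actually in triode.
In triode I_D = k_n[V_ov V_DS − ½ V_DS²] and I_D = (V_DD − V_DS)/R_D. Equating: 0.755 V_DS² − 3.809 V_DS + 3.41 = 0, giving V_DS = 1.16 V (the root below V_ov).
I_D = (3.41 − 1.16) / 0.921 = 2.44 mA.

I_D = 2.44 mA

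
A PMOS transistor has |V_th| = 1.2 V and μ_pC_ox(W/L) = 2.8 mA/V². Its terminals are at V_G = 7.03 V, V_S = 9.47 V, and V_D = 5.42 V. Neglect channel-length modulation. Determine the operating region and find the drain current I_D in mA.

Saturation; I_D = 2.15 mA

V_SG = V_S − V_G = 9.47 − 7.03 = 2.44 V; V_SD = V_S − V_D = 9.47 − 5.42 = 4.05 V.
V_ov = V_SG − |V_th| = 2.44 − 1.2 = 1.24 V.
Since V_SD = 4.05 V ≥ V_ov = 1.24 V, the device is in saturation.
I_D = ½ k_p V_ov² = 0.5 × 2.8 × 1.24² = 2.15 mA.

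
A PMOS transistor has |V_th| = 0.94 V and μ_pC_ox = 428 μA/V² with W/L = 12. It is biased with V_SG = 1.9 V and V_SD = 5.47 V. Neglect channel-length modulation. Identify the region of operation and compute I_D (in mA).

k_p = μ_pC_ox · (W/L) = 5.136 mA/V².
V_ov = V_SG − |V_th| = 1.9 − 0.94 = 0.96 V.
Since V_SD = 5.47 V ≥ V_ov = 0.96 V, the device is in saturation.
I_D = ½ k_p V_ov² = 0.5 × 5.136 × 0.96² = 2.37 mA.

Saturation; I_D = 2.37 mA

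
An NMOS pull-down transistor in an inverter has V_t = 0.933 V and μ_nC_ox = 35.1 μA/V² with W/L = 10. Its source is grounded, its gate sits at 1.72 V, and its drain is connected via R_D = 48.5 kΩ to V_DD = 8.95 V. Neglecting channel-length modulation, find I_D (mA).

I_D = 0.109 mA

V_GS = V_G = 1.72 V, so V_ov = 1.72 − 0.933 = 0.787 V.
k_n = μ_nC_ox · (W/L) = 0.351 mA/V².
Assume saturation: I_D = ½ k_n V_ov² = 0.5 × 0.351 × 0.787² = 0.109 mA, giving V_DS = V_DD − I_D R_D = 8.95 − 0.109 × 48.5 = 3.68 V.
V_DS = 3.68 V ≥ V_ov = 0.787 V, confirming saturation.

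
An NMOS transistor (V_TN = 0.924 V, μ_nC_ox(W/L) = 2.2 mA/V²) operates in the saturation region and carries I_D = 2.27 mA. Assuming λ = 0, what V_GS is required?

V_GS = 2.36 V

In saturation I_D = ½ k_n (V_GS − V_TN)², so V_GS − V_TN = √(2 I_D / k_n) = √(2 × 2.27 / 2.2) = 1.44 V.
V_GS = 0.924 + 1.44 = 2.36 V.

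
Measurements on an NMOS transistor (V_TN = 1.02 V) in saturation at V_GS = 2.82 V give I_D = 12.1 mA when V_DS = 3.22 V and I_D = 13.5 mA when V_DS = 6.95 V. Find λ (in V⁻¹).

With V_GS fixed, I_D ∝ (1 + λ V_DS) in saturation, so I_D2/I_D1 = (1 + λ V_DS2)/(1 + λ V_DS1).
13.5/12.1 = 1.116 = (1 + 6.95 λ)/(1 + 3.22 λ).
Solving: λ (I_D1 V_DS2 − I_D2 V_DS1) = I_D2 − I_D1, so λ = (13.5 − 12.1) / (12.1 × 6.95 − 13.5 × 3.22) = 1.4 / 40.6 = 0.0345 V⁻¹.

λ = 0.0345 V⁻¹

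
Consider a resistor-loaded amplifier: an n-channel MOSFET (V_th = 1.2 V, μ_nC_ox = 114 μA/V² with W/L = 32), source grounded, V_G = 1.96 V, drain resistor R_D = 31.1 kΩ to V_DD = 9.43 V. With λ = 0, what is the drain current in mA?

V_GS = V_G = 1.96 V, so V_ov = 1.96 − 1.2 = 0.76 V.
k_n = μ_nC_ox · (W/L) = 3.648 mA/V².
Assume saturation: I_D = ½ k_n V_ov² = 0.5 × 3.648 × 0.76² = 1.05 mA, giving V_DS = V_DD − I_D R_D = 9.43 − 1.05 × 31.1 = -23.3 V.
But -23.3 V < V_ov = 0.76 V, so the device is actually in triode.
In triode I_D = k_n[V_ov V_DS − ½ V_DS²] and I_D = (V_DD − V_DS)/R_D. Equating: 56.7 V_DS² − 87.22 V_DS + 9.43 = 0, giving V_DS = 0.117 V (the root below V_ov).
I_D = (9.43 − 0.117) / 31.1 = 0.299 mA.

I_D = 0.299 mA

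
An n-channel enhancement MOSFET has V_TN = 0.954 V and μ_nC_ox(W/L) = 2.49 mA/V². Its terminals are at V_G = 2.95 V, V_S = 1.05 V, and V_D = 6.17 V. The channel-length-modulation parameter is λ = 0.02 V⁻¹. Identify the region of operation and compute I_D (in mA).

V_GS = V_G − V_S = 2.95 − 1.05 = 1.9 V; V_DS = V_D − V_S = 6.17 − 1.05 = 5.12 V.
V_ov = V_GS − V_TN = 1.9 − 0.954 = 0.946 V.
Since V_DS = 5.12 V ≥ V_ov = 0.946 V, the device is in saturation.
I_D = ½ k_n V_ov² (1 + λ V_DS) = 0.5 × 2.49 × 0.946² × (1 + 0.02 × 5.12) = 1.23 mA.

Saturation; I_D = 1.23 mA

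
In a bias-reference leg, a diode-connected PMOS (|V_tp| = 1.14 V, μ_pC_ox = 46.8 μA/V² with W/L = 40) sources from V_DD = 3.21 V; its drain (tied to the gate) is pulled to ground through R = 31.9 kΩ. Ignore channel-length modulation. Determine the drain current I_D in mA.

With gate tied to drain, V_SG = V_SD ≥ V_SG − |V_tp|, so the device is in saturation.
k_p = μ_pC_ox · (W/L) = 1.872 mA/V².
KCL at the drain: ½ k_p (V_SG − |V_tp|)² = (V_DD − V_SG)/R.
Let x = V_SG − 1.14. Then 29.9 x² + x − 2.07 = 0, giving x = 0.247 V (positive root), so V_SG = 1.39 V.
I_D = (V_DD − V_SG)/R = (3.21 − 1.39) / 31.9 = 0.0571 mA.

I_D = 0.0571 mA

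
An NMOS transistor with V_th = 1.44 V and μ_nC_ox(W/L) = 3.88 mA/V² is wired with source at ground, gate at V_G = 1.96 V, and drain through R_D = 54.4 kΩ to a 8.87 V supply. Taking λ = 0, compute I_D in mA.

I_D = 0.161 mA

V_GS = V_G = 1.96 V, so V_ov = 1.96 − 1.44 = 0.52 V.
Assume saturation: I_D = ½ k_n V_ov² = 0.5 × 3.88 × 0.52² = 0.525 mA, giving V_DS = V_DD − I_D R_D = 8.87 − 0.525 × 54.4 = -19.7 V.
But -19.7 V < V_ov = 0.52 V, so the device is actually in triode.
In triode I_D = k_n[V_ov V_DS − ½ V_DS²] and I_D = (V_DD − V_DS)/R_D. Equating: 106 V_DS² − 110.8 V_DS + 8.87 = 0, giving V_DS = 0.0874 V (the root below V_ov).
I_D = (8.87 − 0.0874) / 54.4 = 0.161 mA.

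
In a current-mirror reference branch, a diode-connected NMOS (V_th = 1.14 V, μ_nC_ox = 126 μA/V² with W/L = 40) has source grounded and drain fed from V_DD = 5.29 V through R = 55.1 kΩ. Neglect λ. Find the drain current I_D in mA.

I_D = 0.0722 mA

With gate tied to drain, V_GS = V_DS ≥ V_GS − V_th, so the device is in saturation.
k_n = μ_nC_ox · (W/L) = 5.04 mA/V².
KCL at the drain: ½ k_n (V_GS − V_th)² = (V_DD − V_GS)/R.
Let x = V_GS − 1.14. Then 139 x² + x − 4.15 = 0, giving x = 0.169 V (positive root), so V_GS = 1.31 V.
I_D = (V_DD − V_GS)/R = (5.29 − 1.31) / 55.1 = 0.0722 mA.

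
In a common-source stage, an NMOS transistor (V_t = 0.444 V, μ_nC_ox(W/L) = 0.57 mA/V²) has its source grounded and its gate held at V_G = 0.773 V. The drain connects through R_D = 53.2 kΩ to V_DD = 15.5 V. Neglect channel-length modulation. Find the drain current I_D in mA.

I_D = 0.0308 mA

V_GS = V_G = 0.773 V, so V_ov = 0.773 − 0.444 = 0.329 V.
Assume saturation: I_D = ½ k_n V_ov² = 0.5 × 0.57 × 0.329² = 0.0308 mA, giving V_DS = V_DD − I_D R_D = 15.5 − 0.0308 × 53.2 = 13.9 V.
V_DS = 13.9 V ≥ V_ov = 0.329 V, confirming saturation.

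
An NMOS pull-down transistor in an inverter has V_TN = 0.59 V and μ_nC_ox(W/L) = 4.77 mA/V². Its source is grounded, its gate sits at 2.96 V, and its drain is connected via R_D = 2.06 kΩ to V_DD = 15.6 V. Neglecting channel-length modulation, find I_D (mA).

I_D = 7.20 mA

V_GS = V_G = 2.96 V, so V_ov = 2.96 − 0.59 = 2.37 V.
Assume saturation: I_D = ½ k_n V_ov² = 0.5 × 4.77 × 2.37² = 13.4 mA, giving V_DS = V_DD − I_D R_D = 15.6 − 13.4 × 2.06 = -12 V.
But -12 V < V_ov = 2.37 V, so the device is actually in triode.
In triode I_D = k_n[V_ov V_DS − ½ V_DS²] and I_D = (V_DD − V_DS)/R_D. Equating: 4.91 V_DS² − 24.29 V_DS + 15.6 = 0, giving V_DS = 0.759 V (the root below V_ov).
I_D = (15.6 − 0.759) / 2.06 = 7.2 mA.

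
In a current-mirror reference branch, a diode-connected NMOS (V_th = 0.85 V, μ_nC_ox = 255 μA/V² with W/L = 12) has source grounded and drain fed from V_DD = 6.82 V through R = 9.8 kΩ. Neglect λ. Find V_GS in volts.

With gate tied to drain, V_GS = V_DS ≥ V_GS − V_th, so the device is in saturation.
k_n = μ_nC_ox · (W/L) = 3.06 mA/V².
KCL at the drain: ½ k_n (V_GS − V_th)² = (V_DD − V_GS)/R.
Let x = V_GS − 0.85. Then 15 x² + x − 5.97 = 0, giving x = 0.599 V (positive root), so V_GS = 1.45 V.
I_D = (V_DD − V_GS)/R = (6.82 − 1.45) / 9.8 = 0.548 mA.

V_GS = 1.45 V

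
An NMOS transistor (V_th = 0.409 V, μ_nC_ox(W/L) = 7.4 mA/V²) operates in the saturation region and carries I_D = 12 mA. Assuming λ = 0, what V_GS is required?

In saturation I_D = ½ k_n (V_GS − V_th)², so V_GS − V_th = √(2 I_D / k_n) = √(2 × 12 / 7.4) = 1.8 V.
V_GS = 0.409 + 1.8 = 2.21 V.

V_GS = 2.21 V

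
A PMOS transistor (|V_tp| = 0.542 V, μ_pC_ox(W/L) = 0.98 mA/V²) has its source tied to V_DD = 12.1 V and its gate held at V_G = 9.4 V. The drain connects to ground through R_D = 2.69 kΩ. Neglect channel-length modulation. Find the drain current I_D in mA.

I_D = 2.28 mA

V_SG = V_DD − V_G = 12.1 − 9.4 = 2.7 V, so V_ov = 2.7 − 0.542 = 2.16 V.
Assume saturation: I_D = ½ k_p V_ov² = 0.5 × 0.98 × 2.16² = 2.28 mA, giving V_SD = V_DD − I_D R_D = 12.1 − 2.28 × 2.69 = 5.96 V.
V_SD = 5.96 V ≥ V_ov = 2.16 V, confirming saturation.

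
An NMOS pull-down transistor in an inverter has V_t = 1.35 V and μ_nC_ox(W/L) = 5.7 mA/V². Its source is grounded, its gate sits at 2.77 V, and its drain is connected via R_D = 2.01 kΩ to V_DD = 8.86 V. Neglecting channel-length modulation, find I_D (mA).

I_D = 4.08 mA

V_GS = V_G = 2.77 V, so V_ov = 2.77 − 1.35 = 1.42 V.
Assume saturation: I_D = ½ k_n V_ov² = 0.5 × 5.7 × 1.42² = 5.75 mA, giving V_DS = V_DD − I_D R_D = 8.86 − 5.75 × 2.01 = -2.69 V.
But -2.69 V < V_ov = 1.42 V, so the device is actually in triode.
In triode I_D = k_n[V_ov V_DS − ½ V_DS²] and I_D = (V_DD − V_DS)/R_D. Equating: 5.73 V_DS² − 17.27 V_DS + 8.86 = 0, giving V_DS = 0.656 V (the root below V_ov).
I_D = (8.86 − 0.656) / 2.01 = 4.08 mA.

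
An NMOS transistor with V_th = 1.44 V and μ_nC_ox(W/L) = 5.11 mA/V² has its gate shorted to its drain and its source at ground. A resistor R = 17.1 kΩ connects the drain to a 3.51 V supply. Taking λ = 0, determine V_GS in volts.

V_GS = 1.65 V

With gate tied to drain, V_GS = V_DS ≥ V_GS − V_th, so the device is in saturation.
KCL at the drain: ½ k_n (V_GS − V_th)² = (V_DD − V_GS)/R.
Let x = V_GS − 1.44. Then 43.7 x² + x − 2.07 = 0, giving x = 0.207 V (positive root), so V_GS = 1.65 V.
I_D = (V_DD − V_GS)/R = (3.51 − 1.65) / 17.1 = 0.109 mA.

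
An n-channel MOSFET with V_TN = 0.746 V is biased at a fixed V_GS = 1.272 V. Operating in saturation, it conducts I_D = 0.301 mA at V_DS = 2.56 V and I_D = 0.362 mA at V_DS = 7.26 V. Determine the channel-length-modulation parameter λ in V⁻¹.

λ = 0.0485 V⁻¹

With V_GS fixed, I_D ∝ (1 + λ V_DS) in saturation, so I_D2/I_D1 = (1 + λ V_DS2)/(1 + λ V_DS1).
0.362/0.301 = 1.203 = (1 + 7.26 λ)/(1 + 2.56 λ).
Solving: λ (I_D1 V_DS2 − I_D2 V_DS1) = I_D2 − I_D1, so λ = (0.362 − 0.301) / (0.301 × 7.26 − 0.362 × 2.56) = 0.061 / 1.26 = 0.0485 V⁻¹.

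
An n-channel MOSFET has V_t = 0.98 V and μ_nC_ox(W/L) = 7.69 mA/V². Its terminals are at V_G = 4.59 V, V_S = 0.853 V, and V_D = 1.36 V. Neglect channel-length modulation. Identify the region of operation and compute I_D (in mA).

V_GS = V_G − V_S = 4.59 − 0.853 = 3.74 V; V_DS = V_D − V_S = 1.36 − 0.853 = 0.507 V.
V_ov = V_GS − V_t = 3.74 − 0.98 = 2.76 V.
Since V_DS = 0.507 V < V_ov = 2.76 V, the device is in the triode region.
I_D = k_n [V_ov · V_DS − ½ V_DS²] = 7.69 × [2.76 × 0.507 − 0.5 × 0.507²] = 9.76 mA.

Triode; I_D = 9.76 mA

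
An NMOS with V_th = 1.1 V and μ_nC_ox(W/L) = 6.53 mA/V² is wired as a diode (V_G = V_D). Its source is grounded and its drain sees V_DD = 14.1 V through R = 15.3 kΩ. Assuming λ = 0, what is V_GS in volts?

V_GS = 1.60 V

With gate tied to drain, V_GS = V_DS ≥ V_GS − V_th, so the device is in saturation.
KCL at the drain: ½ k_n (V_GS − V_th)² = (V_DD − V_GS)/R.
Let x = V_GS − 1.1. Then 50 x² + x − 13 = 0, giving x = 0.5 V (positive root), so V_GS = 1.6 V.
I_D = (V_DD − V_GS)/R = (14.1 − 1.6) / 15.3 = 0.817 mA.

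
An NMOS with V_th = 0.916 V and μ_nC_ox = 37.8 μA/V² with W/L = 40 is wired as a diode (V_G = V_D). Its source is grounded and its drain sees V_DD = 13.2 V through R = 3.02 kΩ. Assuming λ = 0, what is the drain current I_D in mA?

I_D = 3.37 mA

With gate tied to drain, V_GS = V_DS ≥ V_GS − V_th, so the device is in saturation.
k_n = μ_nC_ox · (W/L) = 1.512 mA/V².
KCL at the drain: ½ k_n (V_GS − V_th)² = (V_DD − V_GS)/R.
Let x = V_GS − 0.916. Then 2.28 x² + x − 12.28 = 0, giving x = 2.11 V (positive root), so V_GS = 3.03 V.
I_D = (V_DD − V_GS)/R = (13.2 − 3.03) / 3.02 = 3.37 mA.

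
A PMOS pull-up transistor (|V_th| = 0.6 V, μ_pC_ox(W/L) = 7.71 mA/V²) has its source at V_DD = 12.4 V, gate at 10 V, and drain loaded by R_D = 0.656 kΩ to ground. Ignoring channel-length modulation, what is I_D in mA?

I_D = 12.5 mA

V_SG = V_DD − V_G = 12.4 − 10 = 2.4 V, so V_ov = 2.4 − 0.6 = 1.8 V.
Assume saturation: I_D = ½ k_p V_ov² = 0.5 × 7.71 × 1.8² = 12.5 mA, giving V_SD = V_DD − I_D R_D = 12.4 − 12.5 × 0.656 = 4.21 V.
V_SD = 4.21 V ≥ V_ov = 1.8 V, confirming saturation.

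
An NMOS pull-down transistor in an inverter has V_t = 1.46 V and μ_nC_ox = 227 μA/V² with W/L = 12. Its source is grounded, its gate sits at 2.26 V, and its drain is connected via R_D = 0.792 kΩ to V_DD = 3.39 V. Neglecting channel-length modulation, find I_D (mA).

I_D = 0.872 mA

V_GS = V_G = 2.26 V, so V_ov = 2.26 − 1.46 = 0.8 V.
k_n = μ_nC_ox · (W/L) = 2.724 mA/V².
Assume saturation: I_D = ½ k_n V_ov² = 0.5 × 2.724 × 0.8² = 0.872 mA, giving V_DS = V_DD − I_D R_D = 3.39 − 0.872 × 0.792 = 2.7 V.
V_DS = 2.7 V ≥ V_ov = 0.8 V, confirming saturation.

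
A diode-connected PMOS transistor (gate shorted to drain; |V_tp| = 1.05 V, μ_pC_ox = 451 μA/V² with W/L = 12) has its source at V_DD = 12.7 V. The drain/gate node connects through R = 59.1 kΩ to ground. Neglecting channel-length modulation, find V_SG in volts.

V_SG = 1.32 V

With gate tied to drain, V_SG = V_SD ≥ V_SG − |V_tp|, so the device is in saturation.
k_p = μ_pC_ox · (W/L) = 5.412 mA/V².
KCL at the drain: ½ k_p (V_SG − |V_tp|)² = (V_DD − V_SG)/R.
Let x = V_SG − 1.05. Then 160 x² + x − 11.65 = 0, giving x = 0.267 V (positive root), so V_SG = 1.32 V.
I_D = (V_DD − V_SG)/R = (12.7 − 1.32) / 59.1 = 0.193 mA.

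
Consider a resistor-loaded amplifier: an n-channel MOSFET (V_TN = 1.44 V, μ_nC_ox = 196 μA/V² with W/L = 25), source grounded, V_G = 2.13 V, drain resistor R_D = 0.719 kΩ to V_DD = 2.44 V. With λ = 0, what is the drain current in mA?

I_D = 1.17 mA

V_GS = V_G = 2.13 V, so V_ov = 2.13 − 1.44 = 0.69 V.
k_n = μ_nC_ox · (W/L) = 4.9 mA/V².
Assume saturation: I_D = ½ k_n V_ov² = 0.5 × 4.9 × 0.69² = 1.17 mA, giving V_DS = V_DD − I_D R_D = 2.44 − 1.17 × 0.719 = 1.6 V.
V_DS = 1.6 V ≥ V_ov = 0.69 V, confirming saturation.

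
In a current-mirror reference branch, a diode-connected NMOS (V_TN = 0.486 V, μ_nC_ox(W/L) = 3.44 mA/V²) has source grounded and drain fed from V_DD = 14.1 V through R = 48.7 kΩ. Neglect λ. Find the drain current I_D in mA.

With gate tied to drain, V_GS = V_DS ≥ V_GS − V_TN, so the device is in saturation.
KCL at the drain: ½ k_n (V_GS − V_TN)² = (V_DD − V_GS)/R.
Let x = V_GS − 0.486. Then 83.8 x² + x − 13.61 = 0, giving x = 0.397 V (positive root), so V_GS = 0.883 V.
I_D = (V_DD − V_GS)/R = (14.1 − 0.883) / 48.7 = 0.271 mA.

I_D = 0.271 mA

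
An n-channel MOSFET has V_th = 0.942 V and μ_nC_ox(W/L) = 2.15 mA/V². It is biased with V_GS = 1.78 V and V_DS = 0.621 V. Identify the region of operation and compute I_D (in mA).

Triode; I_D = 0.704 mA

V_ov = V_GS − V_th = 1.78 − 0.942 = 0.838 V.
Since V_DS = 0.621 V < V_ov = 0.838 V, the device is in the triode region.
I_D = k_n [V_ov · V_DS − ½ V_DS²] = 2.15 × [0.838 × 0.621 − 0.5 × 0.621²] = 0.704 mA.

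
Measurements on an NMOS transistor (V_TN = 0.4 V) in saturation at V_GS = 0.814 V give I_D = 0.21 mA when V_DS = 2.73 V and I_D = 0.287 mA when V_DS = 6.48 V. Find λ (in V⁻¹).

λ = 0.133 V⁻¹

With V_GS fixed, I_D ∝ (1 + λ V_DS) in saturation, so I_D2/I_D1 = (1 + λ V_DS2)/(1 + λ V_DS1).
0.287/0.21 = 1.367 = (1 + 6.48 λ)/(1 + 2.73 λ).
Solving: λ (I_D1 V_DS2 − I_D2 V_DS1) = I_D2 − I_D1, so λ = (0.287 − 0.21) / (0.21 × 6.48 − 0.287 × 2.73) = 0.077 / 0.577 = 0.133 V⁻¹.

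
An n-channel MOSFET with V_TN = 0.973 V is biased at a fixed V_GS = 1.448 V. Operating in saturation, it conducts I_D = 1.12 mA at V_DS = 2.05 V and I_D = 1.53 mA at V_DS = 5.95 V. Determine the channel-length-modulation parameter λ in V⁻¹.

λ = 0.116 V⁻¹

With V_GS fixed, I_D ∝ (1 + λ V_DS) in saturation, so I_D2/I_D1 = (1 + λ V_DS2)/(1 + λ V_DS1).
1.53/1.12 = 1.366 = (1 + 5.95 λ)/(1 + 2.05 λ).
Solving: λ (I_D1 V_DS2 − I_D2 V_DS1) = I_D2 − I_D1, so λ = (1.53 − 1.12) / (1.12 × 5.95 − 1.53 × 2.05) = 0.41 / 3.53 = 0.116 V⁻¹.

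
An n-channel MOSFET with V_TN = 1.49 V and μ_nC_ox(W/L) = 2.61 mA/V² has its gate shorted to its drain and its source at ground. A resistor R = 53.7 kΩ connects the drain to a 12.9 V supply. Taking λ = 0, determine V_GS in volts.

V_GS = 1.89 V

With gate tied to drain, V_GS = V_DS ≥ V_GS − V_TN, so the device is in saturation.
KCL at the drain: ½ k_n (V_GS − V_TN)² = (V_DD − V_GS)/R.
Let x = V_GS − 1.49. Then 70.1 x² + x − 11.41 = 0, giving x = 0.396 V (positive root), so V_GS = 1.89 V.
I_D = (V_DD − V_GS)/R = (12.9 − 1.89) / 53.7 = 0.205 mA.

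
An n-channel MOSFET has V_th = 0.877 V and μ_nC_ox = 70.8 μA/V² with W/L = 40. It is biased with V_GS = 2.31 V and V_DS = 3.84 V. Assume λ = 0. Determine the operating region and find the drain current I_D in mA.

k_n = μ_nC_ox · (W/L) = 2.832 mA/V².
V_ov = V_GS − V_th = 2.31 − 0.877 = 1.43 V.
Since V_DS = 3.84 V ≥ V_ov = 1.43 V, the device is in saturation.
I_D = ½ k_n V_ov² = 0.5 × 2.832 × 1.43² = 2.91 mA.

Saturation; I_D = 2.91 mA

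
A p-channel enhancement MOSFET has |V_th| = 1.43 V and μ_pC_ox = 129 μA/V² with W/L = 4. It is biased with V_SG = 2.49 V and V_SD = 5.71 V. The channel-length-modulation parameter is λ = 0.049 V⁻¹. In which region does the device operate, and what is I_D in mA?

Saturation; I_D = 0.371 mA

k_p = μ_pC_ox · (W/L) = 0.516 mA/V².
V_ov = V_SG − |V_th| = 2.49 − 1.43 = 1.06 V.
Since V_SD = 5.71 V ≥ V_ov = 1.06 V, the device is in saturation.
I_D = ½ k_p V_ov² (1 + λ V_SD) = 0.5 × 0.516 × 1.06² × (1 + 0.049 × 5.71) = 0.371 mA.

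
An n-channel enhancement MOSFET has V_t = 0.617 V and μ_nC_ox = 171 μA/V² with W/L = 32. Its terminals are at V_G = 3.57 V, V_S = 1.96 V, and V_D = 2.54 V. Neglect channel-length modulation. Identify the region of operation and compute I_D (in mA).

V_GS = V_G − V_S = 3.57 − 1.96 = 1.61 V; V_DS = V_D − V_S = 2.54 − 1.96 = 0.58 V.
k_n = μ_nC_ox · (W/L) = 5.472 mA/V².
V_ov = V_GS − V_t = 1.61 − 0.617 = 0.993 V.
Since V_DS = 0.58 V < V_ov = 0.993 V, the device is in the triode region.
I_D = k_n [V_ov · V_DS − ½ V_DS²] = 5.472 × [0.993 × 0.58 − 0.5 × 0.58²] = 2.23 mA.

Triode; I_D = 2.23 mA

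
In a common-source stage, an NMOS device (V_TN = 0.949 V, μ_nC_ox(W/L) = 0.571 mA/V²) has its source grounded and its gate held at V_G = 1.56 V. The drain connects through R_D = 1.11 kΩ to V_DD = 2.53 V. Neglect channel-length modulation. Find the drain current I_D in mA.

I_D = 0.107 mA

V_GS = V_G = 1.56 V, so V_ov = 1.56 − 0.949 = 0.611 V.
Assume saturation: I_D = ½ k_n V_ov² = 0.5 × 0.571 × 0.611² = 0.107 mA, giving V_DS = V_DD − I_D R_D = 2.53 − 0.107 × 1.11 = 2.41 V.
V_DS = 2.41 V ≥ V_ov = 0.611 V, confirming saturation.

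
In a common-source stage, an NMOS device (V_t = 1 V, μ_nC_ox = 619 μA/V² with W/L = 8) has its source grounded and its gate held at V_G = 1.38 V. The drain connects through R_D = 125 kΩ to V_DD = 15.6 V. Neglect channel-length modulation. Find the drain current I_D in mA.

V_GS = V_G = 1.38 V, so V_ov = 1.38 − 1 = 0.38 V.
k_n = μ_nC_ox · (W/L) = 4.952 mA/V².
Assume saturation: I_D = ½ k_n V_ov² = 0.5 × 4.952 × 0.38² = 0.358 mA, giving V_DS = V_DD − I_D R_D = 15.6 − 0.358 × 125 = -29.1 V.
But -29.1 V < V_ov = 0.38 V, so the device is actually in triode.
In triode I_D = k_n[V_ov V_DS − ½ V_DS²] and I_D = (V_DD − V_DS)/R_D. Equating: 310 V_DS² − 236.2 V_DS + 15.6 = 0, giving V_DS = 0.073 V (the root below V_ov).
I_D = (15.6 − 0.073) / 125 = 0.124 mA.

I_D = 0.124 mA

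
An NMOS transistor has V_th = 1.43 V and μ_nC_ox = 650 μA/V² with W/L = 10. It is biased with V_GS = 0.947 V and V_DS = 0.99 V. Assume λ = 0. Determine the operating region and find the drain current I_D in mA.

Cutoff; I_D = 0 mA

V_GS = 0.947 V < V_th = 1.43 V, so the transistor is in cutoff.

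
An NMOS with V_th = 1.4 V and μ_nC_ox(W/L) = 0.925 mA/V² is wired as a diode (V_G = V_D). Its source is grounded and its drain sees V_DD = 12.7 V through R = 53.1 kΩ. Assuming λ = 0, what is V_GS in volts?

With gate tied to drain, V_GS = V_DS ≥ V_GS − V_th, so the device is in saturation.
KCL at the drain: ½ k_n (V_GS − V_th)² = (V_DD − V_GS)/R.
Let x = V_GS − 1.4. Then 24.6 x² + x − 11.3 = 0, giving x = 0.658 V (positive root), so V_GS = 2.06 V.
I_D = (V_DD − V_GS)/R = (12.7 − 2.06) / 53.1 = 0.2 mA.

V_GS = 2.06 V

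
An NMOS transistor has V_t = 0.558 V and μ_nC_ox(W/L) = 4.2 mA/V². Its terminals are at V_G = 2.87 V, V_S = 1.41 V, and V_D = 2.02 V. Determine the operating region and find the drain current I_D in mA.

V_GS = V_G − V_S = 2.87 − 1.41 = 1.46 V; V_DS = V_D − V_S = 2.02 − 1.41 = 0.61 V.
V_ov = V_GS − V_t = 1.46 − 0.558 = 0.902 V.
Since V_DS = 0.61 V < V_ov = 0.902 V, the device is in the triode region.
I_D = k_n [V_ov · V_DS − ½ V_DS²] = 4.2 × [0.902 × 0.61 − 0.5 × 0.61²] = 1.53 mA.

Triode; I_D = 1.53 mA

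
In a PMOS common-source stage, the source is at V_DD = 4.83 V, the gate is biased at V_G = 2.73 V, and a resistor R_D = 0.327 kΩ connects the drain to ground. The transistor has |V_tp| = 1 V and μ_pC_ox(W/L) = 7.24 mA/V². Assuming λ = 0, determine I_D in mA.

I_D = 4.38 mA

V_SG = V_DD − V_G = 4.83 − 2.73 = 2.1 V, so V_ov = 2.1 − 1 = 1.1 V.
Assume saturation: I_D = ½ k_p V_ov² = 0.5 × 7.24 × 1.1² = 4.38 mA, giving V_SD = V_DD − I_D R_D = 4.83 − 4.38 × 0.327 = 3.4 V.
V_SD = 3.4 V ≥ V_ov = 1.1 V, confirming saturation.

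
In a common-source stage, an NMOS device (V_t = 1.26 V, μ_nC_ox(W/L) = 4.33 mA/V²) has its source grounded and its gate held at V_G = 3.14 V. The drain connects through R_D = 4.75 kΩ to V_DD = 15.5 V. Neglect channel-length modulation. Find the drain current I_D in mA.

I_D = 3.17 mA

V_GS = V_G = 3.14 V, so V_ov = 3.14 − 1.26 = 1.88 V.
Assume saturation: I_D = ½ k_n V_ov² = 0.5 × 4.33 × 1.88² = 7.65 mA, giving V_DS = V_DD − I_D R_D = 15.5 − 7.65 × 4.75 = -20.8 V.
But -20.8 V < V_ov = 1.88 V, so the device is actually in triode.
In triode I_D = k_n[V_ov V_DS − ½ V_DS²] and I_D = (V_DD − V_DS)/R_D. Equating: 10.3 V_DS² − 39.67 V_DS + 15.5 = 0, giving V_DS = 0.441 V (the root below V_ov).
I_D = (15.5 − 0.441) / 4.75 = 3.17 mA.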